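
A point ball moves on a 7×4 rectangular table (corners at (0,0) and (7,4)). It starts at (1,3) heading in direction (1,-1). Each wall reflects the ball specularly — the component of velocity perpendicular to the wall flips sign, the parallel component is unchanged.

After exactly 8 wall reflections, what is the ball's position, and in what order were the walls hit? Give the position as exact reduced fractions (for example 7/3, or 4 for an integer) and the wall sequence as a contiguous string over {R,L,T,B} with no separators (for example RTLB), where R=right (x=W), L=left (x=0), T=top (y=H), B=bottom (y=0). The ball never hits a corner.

1. t=3 → B at (4,0); v=(1,1)
2. t=3 → R at (7,3); v=(-1,1)
3. t=1 → T at (6,4); v=(-1,-1)
4. t=4 → B at (2,0); v=(-1,1)
5. t=2 → L at (0,2); v=(1,1)
6. t=2 → T at (2,4); v=(1,-1)
7. t=4 → B at (6,0); v=(1,1)
8. t=1 → R at (7,1); v=(-1,1)

Final position: (7,1)
Wall sequence: BRTBLTBR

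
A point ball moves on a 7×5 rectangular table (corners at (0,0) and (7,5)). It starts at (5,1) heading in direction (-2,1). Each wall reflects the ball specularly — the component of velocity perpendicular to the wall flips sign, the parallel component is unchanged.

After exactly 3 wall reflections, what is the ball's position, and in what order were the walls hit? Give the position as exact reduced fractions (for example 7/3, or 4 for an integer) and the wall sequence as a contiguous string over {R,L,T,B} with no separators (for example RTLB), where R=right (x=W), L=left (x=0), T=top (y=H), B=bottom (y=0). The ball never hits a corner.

1. t=5/2 → L at (0,7/2); v=(2,1)
2. t=3/2 → T at (3,5); v=(2,-1)
3. t=2 → R at (7,3); v=(-2,-1)

Final position: (7,3)
Wall sequence: LTR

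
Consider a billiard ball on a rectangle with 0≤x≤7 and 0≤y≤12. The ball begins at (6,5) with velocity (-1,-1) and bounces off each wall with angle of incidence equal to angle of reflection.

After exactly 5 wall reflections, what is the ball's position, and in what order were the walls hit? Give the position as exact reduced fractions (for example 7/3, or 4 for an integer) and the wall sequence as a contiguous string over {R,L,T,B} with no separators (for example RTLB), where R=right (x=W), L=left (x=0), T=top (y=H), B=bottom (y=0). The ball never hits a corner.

1. t=5 → B at (1,0); v=(-1,1)
2. t=1 → L at (0,1); v=(1,1)
3. t=7 → R at (7,8); v=(-1,1)
4. t=4 → T at (3,12); v=(-1,-1)
5. t=3 → L at (0,9); v=(1,-1)

Final position: (0,9)
Wall sequence: BLRTL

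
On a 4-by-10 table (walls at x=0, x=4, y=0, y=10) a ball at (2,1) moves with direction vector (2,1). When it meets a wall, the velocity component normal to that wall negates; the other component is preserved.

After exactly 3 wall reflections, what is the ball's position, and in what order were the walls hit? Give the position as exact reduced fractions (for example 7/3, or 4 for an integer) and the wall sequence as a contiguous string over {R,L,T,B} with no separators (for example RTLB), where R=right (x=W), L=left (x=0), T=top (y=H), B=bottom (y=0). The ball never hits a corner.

1. t=1 → R at (4,2); v=(-2,1)
2. t=2 → L at (0,4); v=(2,1)
3. t=2 → R at (4,6); v=(-2,1)

Final position: (4,6)
Wall sequence: RLR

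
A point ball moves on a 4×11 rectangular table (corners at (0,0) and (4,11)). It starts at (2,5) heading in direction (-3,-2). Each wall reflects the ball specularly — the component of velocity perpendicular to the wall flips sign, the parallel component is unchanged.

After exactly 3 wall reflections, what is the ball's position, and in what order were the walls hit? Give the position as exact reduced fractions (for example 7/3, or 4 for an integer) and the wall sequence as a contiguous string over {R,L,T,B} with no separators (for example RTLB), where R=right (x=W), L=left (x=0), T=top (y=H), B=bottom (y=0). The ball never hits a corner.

Final position: (5/2,0)
Wall sequence: LRB

1. t=2/3 → L at (0,11/3); v=(3,-2)
2. t=4/3 → R at (4,1); v=(-3,-2)
3. t=1/2 → B at (5/2,0); v=(-3,2)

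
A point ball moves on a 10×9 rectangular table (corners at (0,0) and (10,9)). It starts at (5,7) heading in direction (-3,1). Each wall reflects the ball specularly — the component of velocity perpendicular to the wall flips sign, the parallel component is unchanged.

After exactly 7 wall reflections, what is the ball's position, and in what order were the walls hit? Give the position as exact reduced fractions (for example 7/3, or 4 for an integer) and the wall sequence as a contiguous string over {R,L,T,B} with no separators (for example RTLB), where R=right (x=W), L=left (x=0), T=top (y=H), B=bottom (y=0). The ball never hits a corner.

Final position: (0,4)
Wall sequence: LTRLBRL

1. t=5/3 → L at (0,26/3); v=(3,1)
2. t=1/3 → T at (1,9); v=(3,-1)
3. t=3 → R at (10,6); v=(-3,-1)
4. t=10/3 → L at (0,8/3); v=(3,-1)
5. t=8/3 → B at (8,0); v=(3,1)
6. t=2/3 → R at (10,2/3); v=(-3,1)
7. t=10/3 → L at (0,4); v=(3,1)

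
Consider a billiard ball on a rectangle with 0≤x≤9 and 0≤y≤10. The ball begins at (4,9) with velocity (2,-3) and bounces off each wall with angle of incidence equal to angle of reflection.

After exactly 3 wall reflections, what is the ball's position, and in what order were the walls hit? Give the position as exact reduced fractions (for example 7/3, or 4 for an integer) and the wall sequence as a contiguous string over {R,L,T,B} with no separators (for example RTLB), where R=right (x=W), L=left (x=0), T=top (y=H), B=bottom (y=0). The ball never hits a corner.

1. t=5/2 → R at (9,3/2); v=(-2,-3)
2. t=1/2 → B at (8,0); v=(-2,3)
3. t=10/3 → T at (4/3,10); v=(-2,-3)

Final position: (4/3,10)
Wall sequence: RBT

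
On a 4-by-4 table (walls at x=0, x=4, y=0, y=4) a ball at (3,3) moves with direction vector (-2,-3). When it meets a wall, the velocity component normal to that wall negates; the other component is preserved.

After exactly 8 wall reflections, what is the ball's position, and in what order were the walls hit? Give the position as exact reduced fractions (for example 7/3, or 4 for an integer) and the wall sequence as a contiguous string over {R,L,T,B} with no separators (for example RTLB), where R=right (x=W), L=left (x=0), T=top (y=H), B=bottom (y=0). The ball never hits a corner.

Final position: (5/3,0)
Wall sequence: BLTRBTLB

1. t=1 → B at (1,0); v=(-2,3)
2. t=1/2 → L at (0,3/2); v=(2,3)
3. t=5/6 → T at (5/3,4); v=(2,-3)
4. t=7/6 → R at (4,1/2); v=(-2,-3)
5. t=1/6 → B at (11/3,0); v=(-2,3)
6. t=4/3 → T at (1,4); v=(-2,-3)
7. t=1/2 → L at (0,5/2); v=(2,-3)
8. t=5/6 → B at (5/3,0); v=(2,3)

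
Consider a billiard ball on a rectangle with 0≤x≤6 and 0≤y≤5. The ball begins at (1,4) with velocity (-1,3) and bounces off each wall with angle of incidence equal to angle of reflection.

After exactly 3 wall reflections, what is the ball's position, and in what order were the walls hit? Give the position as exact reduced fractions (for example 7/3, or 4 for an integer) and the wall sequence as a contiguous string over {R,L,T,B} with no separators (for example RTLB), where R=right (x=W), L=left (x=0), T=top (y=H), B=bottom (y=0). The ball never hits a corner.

Final position: (1,0)
Wall sequence: TLB

1. t=1/3 → T at (2/3,5); v=(-1,-3)
2. t=2/3 → L at (0,3); v=(1,-3)
3. t=1 → B at (1,0); v=(1,3)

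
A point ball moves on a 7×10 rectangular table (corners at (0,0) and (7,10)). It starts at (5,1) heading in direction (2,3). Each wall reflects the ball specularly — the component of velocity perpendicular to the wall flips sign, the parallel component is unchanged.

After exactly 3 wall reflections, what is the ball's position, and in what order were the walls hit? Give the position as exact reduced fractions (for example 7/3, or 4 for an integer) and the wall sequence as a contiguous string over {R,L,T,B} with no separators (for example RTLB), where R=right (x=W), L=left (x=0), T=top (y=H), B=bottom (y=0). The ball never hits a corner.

1. t=1 → R at (7,4); v=(-2,3)
2. t=2 → T at (3,10); v=(-2,-3)
3. t=3/2 → L at (0,11/2); v=(2,-3)

Final position: (0,11/2)
Wall sequence: RTL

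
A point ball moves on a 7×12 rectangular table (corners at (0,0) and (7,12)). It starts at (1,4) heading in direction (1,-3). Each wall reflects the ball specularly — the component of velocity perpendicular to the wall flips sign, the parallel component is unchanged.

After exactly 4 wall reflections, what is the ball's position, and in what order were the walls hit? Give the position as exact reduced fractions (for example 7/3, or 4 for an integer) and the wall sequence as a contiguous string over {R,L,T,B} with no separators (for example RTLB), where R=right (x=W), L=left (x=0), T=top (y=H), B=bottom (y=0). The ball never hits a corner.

Final position: (11/3,0)
Wall sequence: BTRB

1. t=4/3 → B at (7/3,0); v=(1,3)
2. t=4 → T at (19/3,12); v=(1,-3)
3. t=2/3 → R at (7,10); v=(-1,-3)
4. t=10/3 → B at (11/3,0); v=(-1,3)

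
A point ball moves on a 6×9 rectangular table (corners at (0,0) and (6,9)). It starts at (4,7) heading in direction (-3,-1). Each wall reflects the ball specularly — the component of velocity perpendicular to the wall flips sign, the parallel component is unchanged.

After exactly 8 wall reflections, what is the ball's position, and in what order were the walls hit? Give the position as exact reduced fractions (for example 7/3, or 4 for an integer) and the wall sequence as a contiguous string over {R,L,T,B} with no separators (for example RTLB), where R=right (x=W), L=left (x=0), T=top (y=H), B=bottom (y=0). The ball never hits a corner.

1. t=4/3 → L at (0,17/3); v=(3,-1)
2. t=2 → R at (6,11/3); v=(-3,-1)
3. t=2 → L at (0,5/3); v=(3,-1)
4. t=5/3 → B at (5,0); v=(3,1)
5. t=1/3 → R at (6,1/3); v=(-3,1)
6. t=2 → L at (0,7/3); v=(3,1)
7. t=2 → R at (6,13/3); v=(-3,1)
8. t=2 → L at (0,19/3); v=(3,1)

Final position: (0,19/3)
Wall sequence: LRLBRLRL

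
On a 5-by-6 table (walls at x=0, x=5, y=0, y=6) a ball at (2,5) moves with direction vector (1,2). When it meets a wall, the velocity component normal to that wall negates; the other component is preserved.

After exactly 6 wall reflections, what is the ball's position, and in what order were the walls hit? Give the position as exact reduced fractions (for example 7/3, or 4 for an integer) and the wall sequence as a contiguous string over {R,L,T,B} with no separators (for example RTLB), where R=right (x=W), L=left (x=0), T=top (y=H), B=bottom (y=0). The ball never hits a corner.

Final position: (3/2,0)
Wall sequence: TRBTLB

1. t=1/2 → T at (5/2,6); v=(1,-2)
2. t=5/2 → R at (5,1); v=(-1,-2)
3. t=1/2 → B at (9/2,0); v=(-1,2)
4. t=3 → T at (3/2,6); v=(-1,-2)
5. t=3/2 → L at (0,3); v=(1,-2)
6. t=3/2 → B at (3/2,0); v=(1,2)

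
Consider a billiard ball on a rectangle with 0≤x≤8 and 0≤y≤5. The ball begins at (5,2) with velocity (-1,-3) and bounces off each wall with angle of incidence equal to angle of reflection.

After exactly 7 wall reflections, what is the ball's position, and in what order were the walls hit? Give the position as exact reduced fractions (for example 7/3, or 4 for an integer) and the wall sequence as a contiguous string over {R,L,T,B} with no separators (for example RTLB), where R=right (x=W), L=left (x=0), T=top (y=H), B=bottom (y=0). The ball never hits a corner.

1. t=2/3 → B at (13/3,0); v=(-1,3)
2. t=5/3 → T at (8/3,5); v=(-1,-3)
3. t=5/3 → B at (1,0); v=(-1,3)
4. t=1 → L at (0,3); v=(1,3)
5. t=2/3 → T at (2/3,5); v=(1,-3)
6. t=5/3 → B at (7/3,0); v=(1,3)
7. t=5/3 → T at (4,5); v=(1,-3)

Final position: (4,5)
Wall sequence: BTBLTBT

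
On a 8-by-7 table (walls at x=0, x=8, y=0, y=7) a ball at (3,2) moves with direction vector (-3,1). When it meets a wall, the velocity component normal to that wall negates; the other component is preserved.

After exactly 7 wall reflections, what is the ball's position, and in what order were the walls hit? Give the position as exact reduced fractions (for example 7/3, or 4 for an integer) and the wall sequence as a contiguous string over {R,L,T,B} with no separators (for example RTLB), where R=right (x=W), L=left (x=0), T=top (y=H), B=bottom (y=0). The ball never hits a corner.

1. t=1 → L at (0,3); v=(3,1)
2. t=8/3 → R at (8,17/3); v=(-3,1)
3. t=4/3 → T at (4,7); v=(-3,-1)
4. t=4/3 → L at (0,17/3); v=(3,-1)
5. t=8/3 → R at (8,3); v=(-3,-1)
6. t=8/3 → L at (0,1/3); v=(3,-1)
7. t=1/3 → B at (1,0); v=(3,1)

Final position: (1,0)
Wall sequence: LRTLRLB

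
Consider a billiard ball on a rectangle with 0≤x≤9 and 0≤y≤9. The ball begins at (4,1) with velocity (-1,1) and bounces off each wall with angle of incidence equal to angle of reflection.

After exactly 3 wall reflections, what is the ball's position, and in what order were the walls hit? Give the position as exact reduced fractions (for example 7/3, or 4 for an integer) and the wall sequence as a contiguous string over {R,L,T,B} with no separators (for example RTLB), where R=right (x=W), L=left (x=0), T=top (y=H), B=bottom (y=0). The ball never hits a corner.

1. t=4 → L at (0,5); v=(1,1)
2. t=4 → T at (4,9); v=(1,-1)
3. t=5 → R at (9,4); v=(-1,-1)

Final position: (9,4)
Wall sequence: LTR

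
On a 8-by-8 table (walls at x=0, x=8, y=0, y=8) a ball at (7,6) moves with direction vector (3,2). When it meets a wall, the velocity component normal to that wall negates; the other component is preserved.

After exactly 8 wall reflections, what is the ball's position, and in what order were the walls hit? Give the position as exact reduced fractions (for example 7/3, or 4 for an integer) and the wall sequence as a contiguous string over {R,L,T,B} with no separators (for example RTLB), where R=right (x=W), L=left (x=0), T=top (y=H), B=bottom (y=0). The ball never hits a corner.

1. t=1/3 → R at (8,20/3); v=(-3,2)
2. t=2/3 → T at (6,8); v=(-3,-2)
3. t=2 → L at (0,4); v=(3,-2)
4. t=2 → B at (6,0); v=(3,2)
5. t=2/3 → R at (8,4/3); v=(-3,2)
6. t=8/3 → L at (0,20/3); v=(3,2)
7. t=2/3 → T at (2,8); v=(3,-2)
8. t=2 → R at (8,4); v=(-3,-2)

Final position: (8,4)
Wall sequence: RTLBRLTR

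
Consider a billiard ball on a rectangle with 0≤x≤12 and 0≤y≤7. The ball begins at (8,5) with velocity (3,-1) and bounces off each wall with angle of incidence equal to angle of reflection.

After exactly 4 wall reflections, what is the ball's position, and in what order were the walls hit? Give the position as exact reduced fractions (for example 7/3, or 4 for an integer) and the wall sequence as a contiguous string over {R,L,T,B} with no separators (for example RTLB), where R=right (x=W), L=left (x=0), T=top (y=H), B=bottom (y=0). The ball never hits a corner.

1. t=4/3 → R at (12,11/3); v=(-3,-1)
2. t=11/3 → B at (1,0); v=(-3,1)
3. t=1/3 → L at (0,1/3); v=(3,1)
4. t=4 → R at (12,13/3); v=(-3,1)

Final position: (12,13/3)
Wall sequence: RBLR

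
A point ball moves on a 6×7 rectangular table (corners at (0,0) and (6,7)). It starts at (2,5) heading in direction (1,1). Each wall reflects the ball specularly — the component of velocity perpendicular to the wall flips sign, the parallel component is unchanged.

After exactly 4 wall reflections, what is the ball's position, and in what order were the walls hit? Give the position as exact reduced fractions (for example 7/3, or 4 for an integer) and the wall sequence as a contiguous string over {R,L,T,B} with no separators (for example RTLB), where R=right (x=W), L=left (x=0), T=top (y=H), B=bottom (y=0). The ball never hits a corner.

1. t=2 → T at (4,7); v=(1,-1)
2. t=2 → R at (6,5); v=(-1,-1)
3. t=5 → B at (1,0); v=(-1,1)
4. t=1 → L at (0,1); v=(1,1)

Final position: (0,1)
Wall sequence: TRBL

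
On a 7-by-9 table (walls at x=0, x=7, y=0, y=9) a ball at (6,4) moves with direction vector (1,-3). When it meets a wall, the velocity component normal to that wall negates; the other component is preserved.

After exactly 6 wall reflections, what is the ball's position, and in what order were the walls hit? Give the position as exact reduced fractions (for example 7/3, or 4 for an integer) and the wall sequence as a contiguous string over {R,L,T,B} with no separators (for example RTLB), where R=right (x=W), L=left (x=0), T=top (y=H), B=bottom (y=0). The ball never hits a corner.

Final position: (7/3,9)
Wall sequence: RBTBLT

1. t=1 → R at (7,1); v=(-1,-3)
2. t=1/3 → B at (20/3,0); v=(-1,3)
3. t=3 → T at (11/3,9); v=(-1,-3)
4. t=3 → B at (2/3,0); v=(-1,3)
5. t=2/3 → L at (0,2); v=(1,3)
6. t=7/3 → T at (7/3,9); v=(1,-3)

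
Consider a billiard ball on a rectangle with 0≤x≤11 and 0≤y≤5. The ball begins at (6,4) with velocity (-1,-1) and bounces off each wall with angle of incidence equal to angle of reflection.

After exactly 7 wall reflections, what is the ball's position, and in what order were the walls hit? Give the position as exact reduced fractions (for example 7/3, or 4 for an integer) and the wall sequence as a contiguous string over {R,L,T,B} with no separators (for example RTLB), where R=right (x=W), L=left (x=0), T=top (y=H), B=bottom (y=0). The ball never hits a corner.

1. t=4 → B at (2,0); v=(-1,1)
2. t=2 → L at (0,2); v=(1,1)
3. t=3 → T at (3,5); v=(1,-1)
4. t=5 → B at (8,0); v=(1,1)
5. t=3 → R at (11,3); v=(-1,1)
6. t=2 → T at (9,5); v=(-1,-1)
7. t=5 → B at (4,0); v=(-1,1)

Final position: (4,0)
Wall sequence: BLTBRTB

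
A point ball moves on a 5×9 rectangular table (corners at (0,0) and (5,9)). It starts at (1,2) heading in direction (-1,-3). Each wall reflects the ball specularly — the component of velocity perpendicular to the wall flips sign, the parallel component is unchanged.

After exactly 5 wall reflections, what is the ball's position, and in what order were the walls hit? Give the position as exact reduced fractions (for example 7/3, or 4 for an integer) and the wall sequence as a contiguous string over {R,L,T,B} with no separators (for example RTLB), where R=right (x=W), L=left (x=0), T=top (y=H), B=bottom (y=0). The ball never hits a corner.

1. t=2/3 → B at (1/3,0); v=(-1,3)
2. t=1/3 → L at (0,1); v=(1,3)
3. t=8/3 → T at (8/3,9); v=(1,-3)
4. t=7/3 → R at (5,2); v=(-1,-3)
5. t=2/3 → B at (13/3,0); v=(-1,3)

Final position: (13/3,0)
Wall sequence: BLTRB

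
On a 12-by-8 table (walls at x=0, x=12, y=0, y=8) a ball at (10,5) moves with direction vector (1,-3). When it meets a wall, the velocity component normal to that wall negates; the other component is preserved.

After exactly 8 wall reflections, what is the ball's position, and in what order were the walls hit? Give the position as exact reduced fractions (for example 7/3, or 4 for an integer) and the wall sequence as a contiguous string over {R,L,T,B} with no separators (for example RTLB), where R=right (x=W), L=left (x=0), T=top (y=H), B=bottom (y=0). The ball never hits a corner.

1. t=5/3 → B at (35/3,0); v=(1,3)
2. t=1/3 → R at (12,1); v=(-1,3)
3. t=7/3 → T at (29/3,8); v=(-1,-3)
4. t=8/3 → B at (7,0); v=(-1,3)
5. t=8/3 → T at (13/3,8); v=(-1,-3)
6. t=8/3 → B at (5/3,0); v=(-1,3)
7. t=5/3 → L at (0,5); v=(1,3)
8. t=1 → T at (1,8); v=(1,-3)

Final position: (1,8)
Wall sequence: BRTBTBLT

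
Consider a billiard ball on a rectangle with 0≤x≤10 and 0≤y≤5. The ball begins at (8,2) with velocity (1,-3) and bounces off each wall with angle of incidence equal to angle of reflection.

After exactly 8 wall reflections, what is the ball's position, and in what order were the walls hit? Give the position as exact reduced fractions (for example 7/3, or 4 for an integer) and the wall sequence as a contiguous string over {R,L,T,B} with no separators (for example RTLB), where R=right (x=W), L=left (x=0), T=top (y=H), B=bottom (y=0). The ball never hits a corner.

1. t=2/3 → B at (26/3,0); v=(1,3)
2. t=4/3 → R at (10,4); v=(-1,3)
3. t=1/3 → T at (29/3,5); v=(-1,-3)
4. t=5/3 → B at (8,0); v=(-1,3)
5. t=5/3 → T at (19/3,5); v=(-1,-3)
6. t=5/3 → B at (14/3,0); v=(-1,3)
7. t=5/3 → T at (3,5); v=(-1,-3)
8. t=5/3 → B at (4/3,0); v=(-1,3)

Final position: (4/3,0)
Wall sequence: BRTBTBTB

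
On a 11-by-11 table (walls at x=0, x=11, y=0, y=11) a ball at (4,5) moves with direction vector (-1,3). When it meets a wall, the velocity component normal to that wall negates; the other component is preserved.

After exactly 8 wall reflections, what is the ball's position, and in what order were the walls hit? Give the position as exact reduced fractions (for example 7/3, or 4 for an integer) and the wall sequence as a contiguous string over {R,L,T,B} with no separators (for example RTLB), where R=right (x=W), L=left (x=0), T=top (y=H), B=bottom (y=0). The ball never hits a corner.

1. t=2 → T at (2,11); v=(-1,-3)
2. t=2 → L at (0,5); v=(1,-3)
3. t=5/3 → B at (5/3,0); v=(1,3)
4. t=11/3 → T at (16/3,11); v=(1,-3)
5. t=11/3 → B at (9,0); v=(1,3)
6. t=2 → R at (11,6); v=(-1,3)
7. t=5/3 → T at (28/3,11); v=(-1,-3)
8. t=11/3 → B at (17/3,0); v=(-1,3)

Final position: (17/3,0)
Wall sequence: TLBTBRTB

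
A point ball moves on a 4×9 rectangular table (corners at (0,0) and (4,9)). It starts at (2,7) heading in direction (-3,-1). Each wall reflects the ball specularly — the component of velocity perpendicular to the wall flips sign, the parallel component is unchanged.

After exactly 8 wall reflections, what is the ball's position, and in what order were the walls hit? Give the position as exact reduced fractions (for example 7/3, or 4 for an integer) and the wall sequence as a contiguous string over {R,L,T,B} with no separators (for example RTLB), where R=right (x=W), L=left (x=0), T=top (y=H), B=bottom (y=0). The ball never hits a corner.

1. t=2/3 → L at (0,19/3); v=(3,-1)
2. t=4/3 → R at (4,5); v=(-3,-1)
3. t=4/3 → L at (0,11/3); v=(3,-1)
4. t=4/3 → R at (4,7/3); v=(-3,-1)
5. t=4/3 → L at (0,1); v=(3,-1)
6. t=1 → B at (3,0); v=(3,1)
7. t=1/3 → R at (4,1/3); v=(-3,1)
8. t=4/3 → L at (0,5/3); v=(3,1)

Final position: (0,5/3)
Wall sequence: LRLRLBRL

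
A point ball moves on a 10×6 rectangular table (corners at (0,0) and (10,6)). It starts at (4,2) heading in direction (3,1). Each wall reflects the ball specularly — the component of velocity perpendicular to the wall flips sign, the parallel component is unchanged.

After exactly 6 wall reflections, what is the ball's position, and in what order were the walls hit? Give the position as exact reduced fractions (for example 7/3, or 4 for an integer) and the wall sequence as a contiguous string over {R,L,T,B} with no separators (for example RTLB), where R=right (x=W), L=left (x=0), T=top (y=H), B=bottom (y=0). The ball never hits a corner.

1. t=2 → R at (10,4); v=(-3,1)
2. t=2 → T at (4,6); v=(-3,-1)
3. t=4/3 → L at (0,14/3); v=(3,-1)
4. t=10/3 → R at (10,4/3); v=(-3,-1)
5. t=4/3 → B at (6,0); v=(-3,1)
6. t=2 → L at (0,2); v=(3,1)

Final position: (0,2)
Wall sequence: RTLRBL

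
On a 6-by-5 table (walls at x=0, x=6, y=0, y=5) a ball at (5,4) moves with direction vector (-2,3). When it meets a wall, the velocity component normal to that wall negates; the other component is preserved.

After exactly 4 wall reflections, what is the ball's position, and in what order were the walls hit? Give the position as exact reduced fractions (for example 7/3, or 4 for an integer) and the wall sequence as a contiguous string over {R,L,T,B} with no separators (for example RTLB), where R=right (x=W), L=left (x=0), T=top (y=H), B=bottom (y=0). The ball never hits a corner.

Final position: (7/3,5)
Wall sequence: TBLT

1. t=1/3 → T at (13/3,5); v=(-2,-3)
2. t=5/3 → B at (1,0); v=(-2,3)
3. t=1/2 → L at (0,3/2); v=(2,3)
4. t=7/6 → T at (7/3,5); v=(2,-3)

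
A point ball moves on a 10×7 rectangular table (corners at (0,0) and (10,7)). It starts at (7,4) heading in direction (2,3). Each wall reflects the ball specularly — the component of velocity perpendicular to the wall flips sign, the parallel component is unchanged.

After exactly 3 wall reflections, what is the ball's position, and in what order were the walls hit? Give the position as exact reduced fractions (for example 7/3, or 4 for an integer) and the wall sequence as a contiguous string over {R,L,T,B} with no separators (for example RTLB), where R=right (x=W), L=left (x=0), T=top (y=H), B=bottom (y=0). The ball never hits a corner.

1. t=1 → T at (9,7); v=(2,-3)
2. t=1/2 → R at (10,11/2); v=(-2,-3)
3. t=11/6 → B at (19/3,0); v=(-2,3)

Final position: (19/3,0)
Wall sequence: TRB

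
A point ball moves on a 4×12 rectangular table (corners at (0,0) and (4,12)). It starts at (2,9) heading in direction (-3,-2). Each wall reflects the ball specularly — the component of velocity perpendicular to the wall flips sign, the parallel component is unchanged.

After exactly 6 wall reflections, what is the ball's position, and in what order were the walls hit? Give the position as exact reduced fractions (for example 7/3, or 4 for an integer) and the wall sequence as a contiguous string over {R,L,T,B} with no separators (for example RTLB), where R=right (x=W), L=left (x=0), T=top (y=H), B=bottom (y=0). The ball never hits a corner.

Final position: (0,3)
Wall sequence: LRLBRL

1. t=2/3 → L at (0,23/3); v=(3,-2)
2. t=4/3 → R at (4,5); v=(-3,-2)
3. t=4/3 → L at (0,7/3); v=(3,-2)
4. t=7/6 → B at (7/2,0); v=(3,2)
5. t=1/6 → R at (4,1/3); v=(-3,2)
6. t=4/3 → L at (0,3); v=(3,2)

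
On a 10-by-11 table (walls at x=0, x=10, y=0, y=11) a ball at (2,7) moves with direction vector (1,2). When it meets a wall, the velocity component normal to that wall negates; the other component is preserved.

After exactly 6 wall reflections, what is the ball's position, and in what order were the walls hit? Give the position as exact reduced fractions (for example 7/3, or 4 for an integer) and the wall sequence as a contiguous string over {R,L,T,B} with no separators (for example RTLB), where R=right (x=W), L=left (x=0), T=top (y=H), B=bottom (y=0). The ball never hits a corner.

1. t=2 → T at (4,11); v=(1,-2)
2. t=11/2 → B at (19/2,0); v=(1,2)
3. t=1/2 → R at (10,1); v=(-1,2)
4. t=5 → T at (5,11); v=(-1,-2)
5. t=5 → L at (0,1); v=(1,-2)
6. t=1/2 → B at (1/2,0); v=(1,2)

Final position: (1/2,0)
Wall sequence: TBRTLB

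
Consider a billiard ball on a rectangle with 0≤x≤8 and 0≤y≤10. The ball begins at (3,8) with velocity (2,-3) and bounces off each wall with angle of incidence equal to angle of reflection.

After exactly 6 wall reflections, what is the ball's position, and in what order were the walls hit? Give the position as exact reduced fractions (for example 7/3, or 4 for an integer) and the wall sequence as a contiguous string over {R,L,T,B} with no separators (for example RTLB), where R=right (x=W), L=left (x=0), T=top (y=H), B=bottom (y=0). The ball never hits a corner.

Final position: (8,7/2)
Wall sequence: RBTLBR

1. t=5/2 → R at (8,1/2); v=(-2,-3)
2. t=1/6 → B at (23/3,0); v=(-2,3)
3. t=10/3 → T at (1,10); v=(-2,-3)
4. t=1/2 → L at (0,17/2); v=(2,-3)
5. t=17/6 → B at (17/3,0); v=(2,3)
6. t=7/6 → R at (8,7/2); v=(-2,3)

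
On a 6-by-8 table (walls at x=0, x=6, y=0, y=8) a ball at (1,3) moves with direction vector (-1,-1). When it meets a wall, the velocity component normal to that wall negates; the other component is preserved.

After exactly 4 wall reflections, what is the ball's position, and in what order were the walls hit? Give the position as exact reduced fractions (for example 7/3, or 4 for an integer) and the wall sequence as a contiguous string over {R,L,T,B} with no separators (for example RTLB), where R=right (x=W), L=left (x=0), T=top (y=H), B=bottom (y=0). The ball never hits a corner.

1. t=1 → L at (0,2); v=(1,-1)
2. t=2 → B at (2,0); v=(1,1)
3. t=4 → R at (6,4); v=(-1,1)
4. t=4 → T at (2,8); v=(-1,-1)

Final position: (2,8)
Wall sequence: LBRT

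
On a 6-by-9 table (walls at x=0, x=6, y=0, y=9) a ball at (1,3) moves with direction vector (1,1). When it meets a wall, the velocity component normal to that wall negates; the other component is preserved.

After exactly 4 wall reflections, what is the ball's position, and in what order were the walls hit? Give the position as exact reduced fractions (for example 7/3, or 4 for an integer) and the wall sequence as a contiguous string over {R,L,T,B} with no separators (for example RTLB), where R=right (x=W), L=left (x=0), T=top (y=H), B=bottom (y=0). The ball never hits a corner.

Final position: (4,0)
Wall sequence: RTLB

1. t=5 → R at (6,8); v=(-1,1)
2. t=1 → T at (5,9); v=(-1,-1)
3. t=5 → L at (0,4); v=(1,-1)
4. t=4 → B at (4,0); v=(1,1)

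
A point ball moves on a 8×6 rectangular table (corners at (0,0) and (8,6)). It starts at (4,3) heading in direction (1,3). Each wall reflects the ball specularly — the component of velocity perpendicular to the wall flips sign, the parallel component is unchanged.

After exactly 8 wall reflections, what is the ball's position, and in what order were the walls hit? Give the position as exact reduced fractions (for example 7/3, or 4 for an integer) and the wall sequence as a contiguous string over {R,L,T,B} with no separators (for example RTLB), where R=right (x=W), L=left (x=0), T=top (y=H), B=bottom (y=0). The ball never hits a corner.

1. t=1 → T at (5,6); v=(1,-3)
2. t=2 → B at (7,0); v=(1,3)
3. t=1 → R at (8,3); v=(-1,3)
4. t=1 → T at (7,6); v=(-1,-3)
5. t=2 → B at (5,0); v=(-1,3)
6. t=2 → T at (3,6); v=(-1,-3)
7. t=2 → B at (1,0); v=(-1,3)
8. t=1 → L at (0,3); v=(1,3)

Final position: (0,3)
Wall sequence: TBRTBTBL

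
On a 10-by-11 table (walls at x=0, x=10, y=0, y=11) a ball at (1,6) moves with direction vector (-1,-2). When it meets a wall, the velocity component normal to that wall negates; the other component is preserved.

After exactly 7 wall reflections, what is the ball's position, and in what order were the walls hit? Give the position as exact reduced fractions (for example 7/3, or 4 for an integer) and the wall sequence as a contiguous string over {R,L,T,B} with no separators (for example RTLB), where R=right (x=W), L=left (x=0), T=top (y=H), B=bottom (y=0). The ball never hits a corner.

1. t=1 → L at (0,4); v=(1,-2)
2. t=2 → B at (2,0); v=(1,2)
3. t=11/2 → T at (15/2,11); v=(1,-2)
4. t=5/2 → R at (10,6); v=(-1,-2)
5. t=3 → B at (7,0); v=(-1,2)
6. t=11/2 → T at (3/2,11); v=(-1,-2)
7. t=3/2 → L at (0,8); v=(1,-2)

Final position: (0,8)
Wall sequence: LBTRBTL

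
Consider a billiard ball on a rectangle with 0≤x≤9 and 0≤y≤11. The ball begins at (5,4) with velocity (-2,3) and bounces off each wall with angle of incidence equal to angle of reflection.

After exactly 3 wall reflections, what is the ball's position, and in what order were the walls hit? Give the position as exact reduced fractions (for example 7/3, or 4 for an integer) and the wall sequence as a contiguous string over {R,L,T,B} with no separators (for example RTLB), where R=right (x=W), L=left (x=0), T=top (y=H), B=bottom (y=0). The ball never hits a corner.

Final position: (7,0)
Wall sequence: TLB

1. t=7/3 → T at (1/3,11); v=(-2,-3)
2. t=1/6 → L at (0,21/2); v=(2,-3)
3. t=7/2 → B at (7,0); v=(2,3)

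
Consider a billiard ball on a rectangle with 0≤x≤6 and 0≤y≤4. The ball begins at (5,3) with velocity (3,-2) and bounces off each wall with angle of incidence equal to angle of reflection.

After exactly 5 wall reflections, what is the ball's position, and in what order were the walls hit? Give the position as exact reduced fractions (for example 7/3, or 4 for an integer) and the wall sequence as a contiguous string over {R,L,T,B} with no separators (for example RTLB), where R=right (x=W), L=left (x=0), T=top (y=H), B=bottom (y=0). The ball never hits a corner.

1. t=1/3 → R at (6,7/3); v=(-3,-2)
2. t=7/6 → B at (5/2,0); v=(-3,2)
3. t=5/6 → L at (0,5/3); v=(3,2)
4. t=7/6 → T at (7/2,4); v=(3,-2)
5. t=5/6 → R at (6,7/3); v=(-3,-2)

Final position: (6,7/3)
Wall sequence: RBLTR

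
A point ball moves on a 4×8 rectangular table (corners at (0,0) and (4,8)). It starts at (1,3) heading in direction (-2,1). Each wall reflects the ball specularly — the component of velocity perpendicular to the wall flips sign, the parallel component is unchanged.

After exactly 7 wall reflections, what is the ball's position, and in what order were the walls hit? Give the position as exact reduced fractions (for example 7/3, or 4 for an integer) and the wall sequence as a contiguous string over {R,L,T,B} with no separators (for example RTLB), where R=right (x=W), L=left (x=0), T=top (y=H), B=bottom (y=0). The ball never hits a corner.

Final position: (4,5/2)
Wall sequence: LRLTRLR

1. t=1/2 → L at (0,7/2); v=(2,1)
2. t=2 → R at (4,11/2); v=(-2,1)
3. t=2 → L at (0,15/2); v=(2,1)
4. t=1/2 → T at (1,8); v=(2,-1)
5. t=3/2 → R at (4,13/2); v=(-2,-1)
6. t=2 → L at (0,9/2); v=(2,-1)
7. t=2 → R at (4,5/2); v=(-2,-1)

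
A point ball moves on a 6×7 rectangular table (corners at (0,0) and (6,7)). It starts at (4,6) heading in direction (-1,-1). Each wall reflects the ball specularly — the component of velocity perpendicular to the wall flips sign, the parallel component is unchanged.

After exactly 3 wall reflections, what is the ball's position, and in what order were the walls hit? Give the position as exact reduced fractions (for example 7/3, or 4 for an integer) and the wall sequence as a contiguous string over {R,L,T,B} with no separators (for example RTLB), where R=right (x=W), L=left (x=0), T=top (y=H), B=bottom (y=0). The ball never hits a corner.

1. t=4 → L at (0,2); v=(1,-1)
2. t=2 → B at (2,0); v=(1,1)
3. t=4 → R at (6,4); v=(-1,1)

Final position: (6,4)
Wall sequence: LBR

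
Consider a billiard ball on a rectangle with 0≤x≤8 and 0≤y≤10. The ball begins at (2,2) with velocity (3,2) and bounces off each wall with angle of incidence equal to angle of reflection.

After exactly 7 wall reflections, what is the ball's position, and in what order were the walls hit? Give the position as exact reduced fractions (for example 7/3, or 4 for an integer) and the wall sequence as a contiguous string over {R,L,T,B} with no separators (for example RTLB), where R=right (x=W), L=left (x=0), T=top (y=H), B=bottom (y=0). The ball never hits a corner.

Final position: (8,22/3)
Wall sequence: RTLRBLR

1. t=2 → R at (8,6); v=(-3,2)
2. t=2 → T at (2,10); v=(-3,-2)
3. t=2/3 → L at (0,26/3); v=(3,-2)
4. t=8/3 → R at (8,10/3); v=(-3,-2)
5. t=5/3 → B at (3,0); v=(-3,2)
6. t=1 → L at (0,2); v=(3,2)
7. t=8/3 → R at (8,22/3); v=(-3,2)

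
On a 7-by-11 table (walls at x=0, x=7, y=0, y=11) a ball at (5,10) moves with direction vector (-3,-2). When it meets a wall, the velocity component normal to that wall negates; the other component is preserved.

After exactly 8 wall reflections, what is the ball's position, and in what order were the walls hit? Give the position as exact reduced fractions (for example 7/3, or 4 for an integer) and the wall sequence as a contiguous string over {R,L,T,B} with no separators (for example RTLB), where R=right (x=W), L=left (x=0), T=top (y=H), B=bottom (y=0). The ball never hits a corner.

Final position: (7,16/3)
Wall sequence: LRBLRTLR

1. t=5/3 → L at (0,20/3); v=(3,-2)
2. t=7/3 → R at (7,2); v=(-3,-2)
3. t=1 → B at (4,0); v=(-3,2)
4. t=4/3 → L at (0,8/3); v=(3,2)
5. t=7/3 → R at (7,22/3); v=(-3,2)
6. t=11/6 → T at (3/2,11); v=(-3,-2)
7. t=1/2 → L at (0,10); v=(3,-2)
8. t=7/3 → R at (7,16/3); v=(-3,-2)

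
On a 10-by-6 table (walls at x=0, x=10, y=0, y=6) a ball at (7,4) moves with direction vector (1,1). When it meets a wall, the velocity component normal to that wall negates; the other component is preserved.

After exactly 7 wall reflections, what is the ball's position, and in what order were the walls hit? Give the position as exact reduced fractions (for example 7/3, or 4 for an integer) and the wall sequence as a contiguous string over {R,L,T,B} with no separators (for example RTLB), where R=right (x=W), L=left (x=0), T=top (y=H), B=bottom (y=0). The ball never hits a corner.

Final position: (10,3)
Wall sequence: TRBLTBR

1. t=2 → T at (9,6); v=(1,-1)
2. t=1 → R at (10,5); v=(-1,-1)
3. t=5 → B at (5,0); v=(-1,1)
4. t=5 → L at (0,5); v=(1,1)
5. t=1 → T at (1,6); v=(1,-1)
6. t=6 → B at (7,0); v=(1,1)
7. t=3 → R at (10,3); v=(-1,1)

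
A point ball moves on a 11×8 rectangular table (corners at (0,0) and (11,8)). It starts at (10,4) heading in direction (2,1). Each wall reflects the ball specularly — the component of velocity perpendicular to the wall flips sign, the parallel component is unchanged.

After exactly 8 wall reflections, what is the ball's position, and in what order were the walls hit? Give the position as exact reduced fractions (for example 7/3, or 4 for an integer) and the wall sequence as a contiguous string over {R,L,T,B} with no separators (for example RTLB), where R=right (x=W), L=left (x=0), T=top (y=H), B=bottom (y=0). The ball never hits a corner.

1. t=1/2 → R at (11,9/2); v=(-2,1)
2. t=7/2 → T at (4,8); v=(-2,-1)
3. t=2 → L at (0,6); v=(2,-1)
4. t=11/2 → R at (11,1/2); v=(-2,-1)
5. t=1/2 → B at (10,0); v=(-2,1)
6. t=5 → L at (0,5); v=(2,1)
7. t=3 → T at (6,8); v=(2,-1)
8. t=5/2 → R at (11,11/2); v=(-2,-1)

Final position: (11,11/2)
Wall sequence: RTLRBLTR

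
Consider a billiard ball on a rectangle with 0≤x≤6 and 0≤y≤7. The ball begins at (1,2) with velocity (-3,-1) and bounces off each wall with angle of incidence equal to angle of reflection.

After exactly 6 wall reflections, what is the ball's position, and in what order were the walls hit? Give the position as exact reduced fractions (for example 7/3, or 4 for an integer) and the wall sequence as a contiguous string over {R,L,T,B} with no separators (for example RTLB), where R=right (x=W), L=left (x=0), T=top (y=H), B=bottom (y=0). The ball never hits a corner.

1. t=1/3 → L at (0,5/3); v=(3,-1)
2. t=5/3 → B at (5,0); v=(3,1)
3. t=1/3 → R at (6,1/3); v=(-3,1)
4. t=2 → L at (0,7/3); v=(3,1)
5. t=2 → R at (6,13/3); v=(-3,1)
6. t=2 → L at (0,19/3); v=(3,1)

Final position: (0,19/3)
Wall sequence: LBRLRL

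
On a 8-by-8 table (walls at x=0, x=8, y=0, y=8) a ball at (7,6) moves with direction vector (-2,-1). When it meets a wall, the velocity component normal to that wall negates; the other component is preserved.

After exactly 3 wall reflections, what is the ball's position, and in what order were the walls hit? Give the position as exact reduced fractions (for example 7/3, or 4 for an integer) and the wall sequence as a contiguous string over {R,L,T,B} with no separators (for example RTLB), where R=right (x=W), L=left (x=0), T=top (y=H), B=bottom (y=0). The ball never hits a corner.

1. t=7/2 → L at (0,5/2); v=(2,-1)
2. t=5/2 → B at (5,0); v=(2,1)
3. t=3/2 → R at (8,3/2); v=(-2,1)

Final position: (8,3/2)
Wall sequence: LBR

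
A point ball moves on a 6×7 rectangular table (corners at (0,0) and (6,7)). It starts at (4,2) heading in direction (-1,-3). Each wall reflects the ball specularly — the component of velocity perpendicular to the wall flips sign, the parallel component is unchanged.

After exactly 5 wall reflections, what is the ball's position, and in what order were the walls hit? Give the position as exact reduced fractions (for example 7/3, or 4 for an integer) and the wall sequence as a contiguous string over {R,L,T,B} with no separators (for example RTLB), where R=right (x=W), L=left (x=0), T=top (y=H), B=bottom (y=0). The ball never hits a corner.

1. t=2/3 → B at (10/3,0); v=(-1,3)
2. t=7/3 → T at (1,7); v=(-1,-3)
3. t=1 → L at (0,4); v=(1,-3)
4. t=4/3 → B at (4/3,0); v=(1,3)
5. t=7/3 → T at (11/3,7); v=(1,-3)

Final position: (11/3,7)
Wall sequence: BTLBT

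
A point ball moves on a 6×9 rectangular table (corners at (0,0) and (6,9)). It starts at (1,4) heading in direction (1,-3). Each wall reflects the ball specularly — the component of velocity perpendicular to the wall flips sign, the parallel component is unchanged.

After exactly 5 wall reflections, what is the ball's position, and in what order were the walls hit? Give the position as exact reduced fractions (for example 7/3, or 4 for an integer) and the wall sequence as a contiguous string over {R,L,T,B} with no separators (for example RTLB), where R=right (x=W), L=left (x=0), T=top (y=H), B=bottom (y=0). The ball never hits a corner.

Final position: (2/3,9)
Wall sequence: BTRBT

1. t=4/3 → B at (7/3,0); v=(1,3)
2. t=3 → T at (16/3,9); v=(1,-3)
3. t=2/3 → R at (6,7); v=(-1,-3)
4. t=7/3 → B at (11/3,0); v=(-1,3)
5. t=3 → T at (2/3,9); v=(-1,-3)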